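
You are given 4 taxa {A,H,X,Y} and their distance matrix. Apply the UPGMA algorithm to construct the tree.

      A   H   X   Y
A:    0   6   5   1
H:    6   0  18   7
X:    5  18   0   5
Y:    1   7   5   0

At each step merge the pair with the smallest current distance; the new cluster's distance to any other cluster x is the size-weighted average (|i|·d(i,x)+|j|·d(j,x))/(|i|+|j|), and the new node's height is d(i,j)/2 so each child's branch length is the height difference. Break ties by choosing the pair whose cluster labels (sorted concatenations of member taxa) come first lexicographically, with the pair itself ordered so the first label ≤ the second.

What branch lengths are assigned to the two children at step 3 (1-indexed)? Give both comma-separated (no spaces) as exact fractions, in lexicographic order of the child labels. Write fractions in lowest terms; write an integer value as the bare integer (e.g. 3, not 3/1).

8/3,31/6

1. join A+Y (d=1) ⇒ AY; edges |A|=1/2, |Y|=1/2
  updated: d(AY,H)=13/2, d(AY,X)=5
2. join AY+X (d=5) ⇒ AXY; edges |AY|=2, |X|=5/2
  updated: d(AXY,H)=31/3
3. join AXY+H (d=31/3) ⇒ AHXY; edges |AXY|=8/3, |H|=31/6
final tree: (((A:1/2,Y:1/2):2,X:5/2):8/3,H:31/6)
total length: 40/3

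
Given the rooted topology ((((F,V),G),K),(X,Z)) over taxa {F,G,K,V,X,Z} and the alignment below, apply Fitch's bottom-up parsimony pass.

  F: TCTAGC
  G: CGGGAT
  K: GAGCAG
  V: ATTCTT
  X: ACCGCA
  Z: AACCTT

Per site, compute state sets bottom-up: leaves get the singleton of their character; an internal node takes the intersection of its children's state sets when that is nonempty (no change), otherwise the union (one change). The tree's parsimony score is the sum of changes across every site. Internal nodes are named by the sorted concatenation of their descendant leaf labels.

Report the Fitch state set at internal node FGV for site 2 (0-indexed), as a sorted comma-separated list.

G,T

[col 0] FV: children F:{T}, V:{A} ∪→ {A,T}; cost 1
[col 0] FGV: children FV:{A,T}, G:{C} ∪→ {A,C,T}; cost 1
[col 0] FGKV: children FGV:{A,C,T}, K:{G} ∪→ {A,C,G,T}; cost 1
[col 0] XZ: children X:{A}, Z:{A} ∩→ {A}; cost 0
[col 0] FGKVXZ: children FGKV:{A,C,G,T}, XZ:{A} ∩→ {A}; cost 0
[col 1] FV: children F:{C}, V:{T} ∪→ {C,T}; cost 1
[col 1] FGV: children FV:{C,T}, G:{G} ∪→ {C,G,T}; cost 1
[col 1] FGKV: children FGV:{C,G,T}, K:{A} ∪→ {A,C,G,T}; cost 1
[col 1] XZ: children X:{C}, Z:{A} ∪→ {A,C}; cost 1
[col 1] FGKVXZ: children FGKV:{A,C,G,T}, XZ:{A,C} ∩→ {A,C}; cost 0
[col 2] FV: children F:{T}, V:{T} ∩→ {T}; cost 0
[col 2] FGV: children FV:{T}, G:{G} ∪→ {G,T}; cost 1
[col 2] FGKV: children FGV:{G,T}, K:{G} ∩→ {G}; cost 0
[col 2] XZ: children X:{C}, Z:{C} ∩→ {C}; cost 0
[col 2] FGKVXZ: children FGKV:{G}, XZ:{C} ∪→ {C,G}; cost 1
[col 3] FV: children F:{A}, V:{C} ∪→ {A,C}; cost 1
[col 3] FGV: children FV:{A,C}, G:{G} ∪→ {A,C,G}; cost 1
[col 3] FGKV: children FGV:{A,C,G}, K:{C} ∩→ {C}; cost 0
[col 3] XZ: children X:{G}, Z:{C} ∪→ {C,G}; cost 1
[col 3] FGKVXZ: children FGKV:{C}, XZ:{C,G} ∩→ {C}; cost 0
[col 4] FV: children F:{G}, V:{T} ∪→ {G,T}; cost 1
[col 4] FGV: children FV:{G,T}, G:{A} ∪→ {A,G,T}; cost 1
[col 4] FGKV: children FGV:{A,G,T}, K:{A} ∩→ {A}; cost 0
[col 4] XZ: children X:{C}, Z:{T} ∪→ {C,T}; cost 1
[col 4] FGKVXZ: children FGKV:{A}, XZ:{C,T} ∪→ {A,C,T}; cost 1
[col 5] FV: children F:{C}, V:{T} ∪→ {C,T}; cost 1
[col 5] FGV: children FV:{C,T}, G:{T} ∩→ {T}; cost 0
[col 5] FGKV: children FGV:{T}, K:{G} ∪→ {G,T}; cost 1
[col 5] XZ: children X:{A}, Z:{T} ∪→ {A,T}; cost 1
[col 5] FGKVXZ: children FGKV:{G,T}, XZ:{A,T} ∩→ {T}; cost 0
per-site changes: [3, 4, 2, 3, 4, 3]; total = 19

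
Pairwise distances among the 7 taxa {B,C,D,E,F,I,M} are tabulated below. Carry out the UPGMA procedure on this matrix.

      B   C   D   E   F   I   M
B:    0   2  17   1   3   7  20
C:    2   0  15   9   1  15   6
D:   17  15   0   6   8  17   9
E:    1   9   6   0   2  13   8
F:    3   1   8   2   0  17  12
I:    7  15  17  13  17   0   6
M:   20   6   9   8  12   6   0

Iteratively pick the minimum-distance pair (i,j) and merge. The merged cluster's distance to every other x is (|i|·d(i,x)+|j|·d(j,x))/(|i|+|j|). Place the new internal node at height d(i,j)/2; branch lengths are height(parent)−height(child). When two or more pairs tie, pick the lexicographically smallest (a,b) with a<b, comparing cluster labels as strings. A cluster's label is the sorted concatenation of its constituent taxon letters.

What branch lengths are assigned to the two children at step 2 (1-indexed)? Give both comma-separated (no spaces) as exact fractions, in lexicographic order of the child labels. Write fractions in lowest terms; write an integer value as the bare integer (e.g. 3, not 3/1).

iteration 1: select B,E (d=1); attach at lengths (1/2, 1/2); label the merged cluster BE
  updated: d(BE,C)=11/2, d(BE,D)=23/2, d(BE,F)=5/2, d(BE,I)=10, d(BE,M)=14
iteration 2: select C,F (d=1); attach at lengths (1/2, 1/2); label the merged cluster CF
  updated: d(BE,CF)=4, d(CF,D)=23/2, d(CF,I)=16, d(CF,M)=9
iteration 3: select BE,CF (d=4); attach at lengths (3/2, 3/2); label the merged cluster BCEF
  updated: d(BCEF,D)=23/2, d(BCEF,I)=13, d(BCEF,M)=23/2
iteration 4: select I,M (d=6); attach at lengths (3, 3); label the merged cluster IM
  updated: d(BCEF,IM)=49/4, d(D,IM)=13
iteration 5: select BCEF,D (d=23/2); attach at lengths (15/4, 23/4); label the merged cluster BCDEF
  updated: d(BCDEF,IM)=62/5
iteration 6: select BCDEF,IM (d=62/5); attach at lengths (9/20, 16/5); label the merged cluster BCDEFIM
final tree: ((((B:1/2,E:1/2):3/2,(C:1/2,F:1/2):3/2):15/4,D:23/4):9/20,(I:3,M:3):16/5)
total length: 483/20

1/2,1/2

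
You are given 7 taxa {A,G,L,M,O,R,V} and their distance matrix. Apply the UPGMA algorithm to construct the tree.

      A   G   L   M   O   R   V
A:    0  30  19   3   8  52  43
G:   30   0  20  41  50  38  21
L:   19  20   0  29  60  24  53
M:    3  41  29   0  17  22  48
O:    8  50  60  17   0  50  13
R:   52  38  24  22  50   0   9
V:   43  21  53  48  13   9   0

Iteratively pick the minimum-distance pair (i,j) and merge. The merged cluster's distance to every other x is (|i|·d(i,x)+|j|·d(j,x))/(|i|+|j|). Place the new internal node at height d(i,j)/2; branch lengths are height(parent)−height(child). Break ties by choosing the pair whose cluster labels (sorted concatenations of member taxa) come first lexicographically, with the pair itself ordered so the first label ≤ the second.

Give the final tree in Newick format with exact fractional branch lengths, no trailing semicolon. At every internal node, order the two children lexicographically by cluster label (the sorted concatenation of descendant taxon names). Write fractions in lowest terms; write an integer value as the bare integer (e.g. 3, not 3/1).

(((A:3/2,M:3/2):19/4,O:25/4):307/24,((G:10,L:10):7,(R:9/2,V:9/2):25/2):49/24)

1. join A+M (d=3) ⇒ AM; edges |A|=3/2, |M|=3/2
  updated: d(AM,G)=71/2, d(AM,L)=24, d(AM,O)=25/2, d(AM,R)=37, d(AM,V)=91/2
2. join R+V (d=9) ⇒ RV; edges |R|=9/2, |V|=9/2
  updated: d(AM,RV)=165/4, d(G,RV)=59/2, d(L,RV)=77/2, d(O,RV)=63/2
3. join AM+O (d=25/2) ⇒ AMO; edges |AM|=19/4, |O|=25/4
  updated: d(AMO,G)=121/3, d(AMO,L)=36, d(AMO,RV)=38
4. join G+L (d=20) ⇒ GL; edges |G|=10, |L|=10
  updated: d(AMO,GL)=229/6, d(GL,RV)=34
5. join GL+RV (d=34) ⇒ GLRV; edges |GL|=7, |RV|=25/2
  updated: d(AMO,GLRV)=457/12
6. join AMO+GLRV (d=457/12) ⇒ AGLMORV; edges |AMO|=307/24, |GLRV|=49/24
final tree: (((A:3/2,M:3/2):19/4,O:25/4):307/24,((G:10,L:10):7,(R:9/2,V:9/2):25/2):49/24)
total length: 232/3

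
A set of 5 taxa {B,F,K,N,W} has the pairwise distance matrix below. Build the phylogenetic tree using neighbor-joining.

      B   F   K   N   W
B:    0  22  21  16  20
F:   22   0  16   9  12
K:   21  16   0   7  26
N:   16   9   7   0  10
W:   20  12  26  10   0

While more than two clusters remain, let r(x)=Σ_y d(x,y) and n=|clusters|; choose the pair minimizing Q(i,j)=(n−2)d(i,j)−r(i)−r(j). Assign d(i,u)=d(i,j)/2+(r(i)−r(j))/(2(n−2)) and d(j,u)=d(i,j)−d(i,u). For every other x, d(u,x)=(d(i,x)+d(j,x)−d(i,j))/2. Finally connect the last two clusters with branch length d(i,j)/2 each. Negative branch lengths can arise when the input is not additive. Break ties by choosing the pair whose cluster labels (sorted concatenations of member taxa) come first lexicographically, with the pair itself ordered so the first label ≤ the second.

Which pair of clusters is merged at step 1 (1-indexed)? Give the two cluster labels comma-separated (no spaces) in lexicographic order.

F,W

iteration 1: select F,W (d=12, Q=-91); attach at lengths (9/2, 15/2); label the merged cluster FW
  updated: d(B,FW)=15, d(FW,K)=15, d(FW,N)=7/2
iteration 2: select B,FW (d=15, Q=-111/2); attach at lengths (97/8, 23/8); label the merged cluster BFW
  updated: d(BFW,K)=21/2, d(BFW,N)=9/4
iteration 3: select BFW,K (d=21/2, Q=-79/4); attach at lengths (23/8, 61/8); label the merged cluster BFKW
  updated: d(BFKW,N)=-5/8
iteration 4: select BFKW,N (d=-5/8); attach at lengths (-5/16, -5/16); label the merged cluster BFKNW
final tree: (((B:97/8,(F:9/2,W:15/2):23/8):23/8,K:61/8):-5/16,N:-5/16)
total length: 295/8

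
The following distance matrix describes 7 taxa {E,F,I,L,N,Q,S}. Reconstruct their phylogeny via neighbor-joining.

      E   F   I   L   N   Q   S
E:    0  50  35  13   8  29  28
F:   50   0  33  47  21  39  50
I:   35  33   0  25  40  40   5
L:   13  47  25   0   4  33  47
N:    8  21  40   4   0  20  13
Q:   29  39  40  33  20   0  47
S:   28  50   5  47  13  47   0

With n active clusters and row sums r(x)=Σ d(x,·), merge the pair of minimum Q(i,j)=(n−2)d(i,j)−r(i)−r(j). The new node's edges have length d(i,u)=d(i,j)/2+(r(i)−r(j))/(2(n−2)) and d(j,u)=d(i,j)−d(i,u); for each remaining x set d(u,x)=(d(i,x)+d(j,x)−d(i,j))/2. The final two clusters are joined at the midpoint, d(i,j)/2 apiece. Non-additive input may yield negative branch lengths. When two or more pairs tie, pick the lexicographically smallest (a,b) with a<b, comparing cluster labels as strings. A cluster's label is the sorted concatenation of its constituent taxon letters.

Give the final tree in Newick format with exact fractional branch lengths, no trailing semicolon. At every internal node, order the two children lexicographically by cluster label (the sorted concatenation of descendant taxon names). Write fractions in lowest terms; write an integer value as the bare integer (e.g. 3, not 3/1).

(((((E:101/16,L:107/16):33/8,N:-37/8):171/32,Q:549/32):107/32,F:665/32):583/64,(I:13/10,S:37/10):583/64)

1. join I+S (d=5, Q=-343) ⇒ IS; edges |I|=13/10, |S|=37/10
  updated: d(E,IS)=29, d(F,IS)=39, d(IS,L)=67/2, d(IS,N)=24, d(IS,Q)=41
2. join E+L (d=13, Q=-415/2) ⇒ EL; edges |E|=101/16, |L|=107/16
  updated: d(EL,F)=42, d(EL,IS)=99/4, d(EL,N)=-1/2, d(EL,Q)=49/2
3. join EL+N (d=-1/2, Q=-627/4) ⇒ ELN; edges |EL|=33/8, |N|=-37/8
  updated: d(ELN,F)=127/4, d(ELN,IS)=197/8, d(ELN,Q)=45/2
4. join ELN+Q (d=45/2, Q=-1091/8) ⇒ ELNQ; edges |ELN|=171/32, |Q|=549/32
  updated: d(ELNQ,F)=193/8, d(ELNQ,IS)=345/16
5. join ELNQ+F (d=193/8, Q=-1355/16) ⇒ EFLNQ; edges |ELNQ|=107/32, |F|=665/32
  updated: d(EFLNQ,IS)=583/32
6. join EFLNQ+IS (d=583/32) ⇒ EFILNQS; edges |EFLNQ|=583/64, |IS|=583/64
final tree: (((((E:101/16,L:107/16):33/8,N:-37/8):171/32,Q:549/32):107/32,F:665/32):583/64,(I:13/10,S:37/10):583/64)
total length: 2635/32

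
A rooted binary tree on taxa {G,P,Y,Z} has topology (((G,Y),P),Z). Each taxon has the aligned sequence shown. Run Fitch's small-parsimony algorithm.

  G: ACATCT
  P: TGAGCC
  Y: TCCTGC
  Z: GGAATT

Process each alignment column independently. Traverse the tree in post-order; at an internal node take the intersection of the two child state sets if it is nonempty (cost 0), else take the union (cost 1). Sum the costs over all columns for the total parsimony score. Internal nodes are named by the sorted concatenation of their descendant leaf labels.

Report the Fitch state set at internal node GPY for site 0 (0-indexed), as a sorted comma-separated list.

site 0, node GY: G={A} ∪ Y={T} → {A,T} (+1)
site 0, node GPY: GY={A,T} ∩ P={T} → {T} (+0)
site 0, node GPYZ: GPY={T} ∪ Z={G} → {G,T} (+1)
site 1, node GY: G={C} ∩ Y={C} → {C} (+0)
site 1, node GPY: GY={C} ∪ P={G} → {C,G} (+1)
site 1, node GPYZ: GPY={C,G} ∩ Z={G} → {G} (+0)
site 2, node GY: G={A} ∪ Y={C} → {A,C} (+1)
site 2, node GPY: GY={A,C} ∩ P={A} → {A} (+0)
site 2, node GPYZ: GPY={A} ∩ Z={A} → {A} (+0)
site 3, node GY: G={T} ∩ Y={T} → {T} (+0)
site 3, node GPY: GY={T} ∪ P={G} → {G,T} (+1)
site 3, node GPYZ: GPY={G,T} ∪ Z={A} → {A,G,T} (+1)
site 4, node GY: G={C} ∪ Y={G} → {C,G} (+1)
site 4, node GPY: GY={C,G} ∩ P={C} → {C} (+0)
site 4, node GPYZ: GPY={C} ∪ Z={T} → {C,T} (+1)
site 5, node GY: G={T} ∪ Y={C} → {C,T} (+1)
site 5, node GPY: GY={C,T} ∩ P={C} → {C} (+0)
site 5, node GPYZ: GPY={C} ∪ Z={T} → {C,T} (+1)
per-site changes: [2, 1, 1, 2, 2, 2]; total = 10

T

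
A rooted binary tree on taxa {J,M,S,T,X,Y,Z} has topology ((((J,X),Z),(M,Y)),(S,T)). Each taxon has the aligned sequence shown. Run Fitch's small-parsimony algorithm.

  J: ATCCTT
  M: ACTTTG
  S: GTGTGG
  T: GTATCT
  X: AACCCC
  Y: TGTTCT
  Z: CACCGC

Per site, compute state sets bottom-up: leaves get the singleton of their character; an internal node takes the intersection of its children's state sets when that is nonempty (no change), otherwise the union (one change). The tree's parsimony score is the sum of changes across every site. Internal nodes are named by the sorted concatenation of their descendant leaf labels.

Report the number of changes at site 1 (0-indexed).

4

[col 0] JX: children J:{A}, X:{A} ∩→ {A}; cost 0
[col 0] JXZ: children JX:{A}, Z:{C} ∪→ {A,C}; cost 1
[col 0] MY: children M:{A}, Y:{T} ∪→ {A,T}; cost 1
[col 0] JMXYZ: children JXZ:{A,C}, MY:{A,T} ∩→ {A}; cost 0
[col 0] ST: children S:{G}, T:{G} ∩→ {G}; cost 0
[col 0] JMSTXYZ: children JMXYZ:{A}, ST:{G} ∪→ {A,G}; cost 1
[col 1] JX: children J:{T}, X:{A} ∪→ {A,T}; cost 1
[col 1] JXZ: children JX:{A,T}, Z:{A} ∩→ {A}; cost 0
[col 1] MY: children M:{C}, Y:{G} ∪→ {C,G}; cost 1
[col 1] JMXYZ: children JXZ:{A}, MY:{C,G} ∪→ {A,C,G}; cost 1
[col 1] ST: children S:{T}, T:{T} ∩→ {T}; cost 0
[col 1] JMSTXYZ: children JMXYZ:{A,C,G}, ST:{T} ∪→ {A,C,G,T}; cost 1
[col 2] JX: children J:{C}, X:{C} ∩→ {C}; cost 0
[col 2] JXZ: children JX:{C}, Z:{C} ∩→ {C}; cost 0
[col 2] MY: children M:{T}, Y:{T} ∩→ {T}; cost 0
[col 2] JMXYZ: children JXZ:{C}, MY:{T} ∪→ {C,T}; cost 1
[col 2] ST: children S:{G}, T:{A} ∪→ {A,G}; cost 1
[col 2] JMSTXYZ: children JMXYZ:{C,T}, ST:{A,G} ∪→ {A,C,G,T}; cost 1
[col 3] JX: children J:{C}, X:{C} ∩→ {C}; cost 0
[col 3] JXZ: children JX:{C}, Z:{C} ∩→ {C}; cost 0
[col 3] MY: children M:{T}, Y:{T} ∩→ {T}; cost 0
[col 3] JMXYZ: children JXZ:{C}, MY:{T} ∪→ {C,T}; cost 1
[col 3] ST: children S:{T}, T:{T} ∩→ {T}; cost 0
[col 3] JMSTXYZ: children JMXYZ:{C,T}, ST:{T} ∩→ {T}; cost 0
[col 4] JX: children J:{T}, X:{C} ∪→ {C,T}; cost 1
[col 4] JXZ: children JX:{C,T}, Z:{G} ∪→ {C,G,T}; cost 1
[col 4] MY: children M:{T}, Y:{C} ∪→ {C,T}; cost 1
[col 4] JMXYZ: children JXZ:{C,G,T}, MY:{C,T} ∩→ {C,T}; cost 0
[col 4] ST: children S:{G}, T:{C} ∪→ {C,G}; cost 1
[col 4] JMSTXYZ: children JMXYZ:{C,T}, ST:{C,G} ∩→ {C}; cost 0
[col 5] JX: children J:{T}, X:{C} ∪→ {C,T}; cost 1
[col 5] JXZ: children JX:{C,T}, Z:{C} ∩→ {C}; cost 0
[col 5] MY: children M:{G}, Y:{T} ∪→ {G,T}; cost 1
[col 5] JMXYZ: children JXZ:{C}, MY:{G,T} ∪→ {C,G,T}; cost 1
[col 5] ST: children S:{G}, T:{T} ∪→ {G,T}; cost 1
[col 5] JMSTXYZ: children JMXYZ:{C,G,T}, ST:{G,T} ∩→ {G,T}; cost 0
per-site changes: [3, 4, 3, 1, 4, 4]; total = 19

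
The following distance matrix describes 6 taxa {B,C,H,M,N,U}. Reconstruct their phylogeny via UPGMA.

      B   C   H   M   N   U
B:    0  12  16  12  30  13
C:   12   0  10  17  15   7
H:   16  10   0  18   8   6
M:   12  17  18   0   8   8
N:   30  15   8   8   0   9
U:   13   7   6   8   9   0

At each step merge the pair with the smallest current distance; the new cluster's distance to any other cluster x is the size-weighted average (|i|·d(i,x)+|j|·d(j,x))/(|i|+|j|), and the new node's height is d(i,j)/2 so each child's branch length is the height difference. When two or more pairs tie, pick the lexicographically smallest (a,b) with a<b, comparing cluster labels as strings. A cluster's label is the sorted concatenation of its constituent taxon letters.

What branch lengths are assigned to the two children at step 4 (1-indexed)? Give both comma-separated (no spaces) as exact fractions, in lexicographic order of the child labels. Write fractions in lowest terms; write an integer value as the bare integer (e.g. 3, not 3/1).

2,9/4

1. join H+U (d=6) ⇒ HU; edges |H|=3, |U|=3
  updated: d(B,HU)=29/2, d(C,HU)=17/2, d(HU,M)=13, d(HU,N)=17/2
2. join M+N (d=8) ⇒ MN; edges |M|=4, |N|=4
  updated: d(B,MN)=21, d(C,MN)=16, d(HU,MN)=43/4
3. join C+HU (d=17/2) ⇒ CHU; edges |C|=17/4, |HU|=5/4
  updated: d(B,CHU)=41/3, d(CHU,MN)=25/2
4. join CHU+MN (d=25/2) ⇒ CHMNU; edges |CHU|=2, |MN|=9/4
  updated: d(B,CHMNU)=83/5
5. join B+CHMNU (d=83/5) ⇒ BCHMNU; edges |B|=83/10, |CHMNU|=41/20
final tree: (B:83/10,((C:17/4,(H:3,U:3):5/4):2,(M:4,N:4):9/4):41/20)
total length: 341/10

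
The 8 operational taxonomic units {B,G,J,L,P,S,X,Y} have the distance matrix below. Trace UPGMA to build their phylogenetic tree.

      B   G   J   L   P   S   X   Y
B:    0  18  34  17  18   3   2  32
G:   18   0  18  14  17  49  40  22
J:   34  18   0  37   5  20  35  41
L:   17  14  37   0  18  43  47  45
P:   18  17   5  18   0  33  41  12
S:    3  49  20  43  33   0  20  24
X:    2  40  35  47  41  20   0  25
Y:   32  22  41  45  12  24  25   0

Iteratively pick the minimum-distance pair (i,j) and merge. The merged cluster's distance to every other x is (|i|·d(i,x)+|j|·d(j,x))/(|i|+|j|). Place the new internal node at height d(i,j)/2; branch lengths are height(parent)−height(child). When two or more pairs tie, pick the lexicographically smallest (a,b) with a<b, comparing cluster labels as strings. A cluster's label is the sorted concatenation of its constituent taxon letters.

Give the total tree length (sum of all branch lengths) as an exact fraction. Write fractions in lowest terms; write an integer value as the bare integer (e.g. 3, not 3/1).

step 1: merge (B,X) at d=2; branch lengths B→1, X→1; new cluster BX
  updated: d(BX,G)=29, d(BX,J)=69/2, d(BX,L)=32, d(BX,P)=59/2, d(BX,S)=23/2, d(BX,Y)=57/2
step 2: merge (J,P) at d=5; branch lengths J→5/2, P→5/2; new cluster JP
  updated: d(BX,JP)=32, d(G,JP)=35/2, d(JP,L)=55/2, d(JP,S)=53/2, d(JP,Y)=53/2
step 3: merge (BX,S) at d=23/2; branch lengths BX→19/4, S→23/4; new cluster BSX
  updated: d(BSX,G)=107/3, d(BSX,JP)=181/6, d(BSX,L)=107/3, d(BSX,Y)=27
step 4: merge (G,L) at d=14; branch lengths G→7, L→7; new cluster GL
  updated: d(BSX,GL)=107/3, d(GL,JP)=45/2, d(GL,Y)=67/2
step 5: merge (GL,JP) at d=45/2; branch lengths GL→17/4, JP→35/4; new cluster GJLP
  updated: d(BSX,GJLP)=395/12, d(GJLP,Y)=30
step 6: merge (BSX,Y) at d=27; branch lengths BSX→31/4, Y→27/2; new cluster BSXY
  updated: d(BSXY,GJLP)=515/16
step 7: merge (BSXY,GJLP) at d=515/16; branch lengths BSXY→83/32, GJLP→155/32; new cluster BGJLPSXY
final tree: ((((B:1,X:1):19/4,S:23/4):31/4,Y:27/2):83/32,((G:7,L:7):17/4,(J:5/2,P:5/2):35/4):155/32)
total length: 1171/16

1171/16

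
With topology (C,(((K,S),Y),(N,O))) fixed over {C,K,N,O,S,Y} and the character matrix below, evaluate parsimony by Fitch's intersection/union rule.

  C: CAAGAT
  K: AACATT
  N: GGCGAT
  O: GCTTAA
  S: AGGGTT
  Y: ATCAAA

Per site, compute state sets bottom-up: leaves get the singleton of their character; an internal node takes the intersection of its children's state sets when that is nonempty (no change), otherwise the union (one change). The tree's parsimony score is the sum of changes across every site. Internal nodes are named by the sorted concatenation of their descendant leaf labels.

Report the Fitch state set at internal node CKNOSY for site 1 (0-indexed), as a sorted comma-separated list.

[col 0] KS: children K:{A}, S:{A} ∩→ {A}; cost 0
[col 0] KSY: children KS:{A}, Y:{A} ∩→ {A}; cost 0
[col 0] NO: children N:{G}, O:{G} ∩→ {G}; cost 0
[col 0] KNOSY: children KSY:{A}, NO:{G} ∪→ {A,G}; cost 1
[col 0] CKNOSY: children C:{C}, KNOSY:{A,G} ∪→ {A,C,G}; cost 1
[col 1] KS: children K:{A}, S:{G} ∪→ {A,G}; cost 1
[col 1] KSY: children KS:{A,G}, Y:{T} ∪→ {A,G,T}; cost 1
[col 1] NO: children N:{G}, O:{C} ∪→ {C,G}; cost 1
[col 1] KNOSY: children KSY:{A,G,T}, NO:{C,G} ∩→ {G}; cost 0
[col 1] CKNOSY: children C:{A}, KNOSY:{G} ∪→ {A,G}; cost 1
[col 2] KS: children K:{C}, S:{G} ∪→ {C,G}; cost 1
[col 2] KSY: children KS:{C,G}, Y:{C} ∩→ {C}; cost 0
[col 2] NO: children N:{C}, O:{T} ∪→ {C,T}; cost 1
[col 2] KNOSY: children KSY:{C}, NO:{C,T} ∩→ {C}; cost 0
[col 2] CKNOSY: children C:{A}, KNOSY:{C} ∪→ {A,C}; cost 1
[col 3] KS: children K:{A}, S:{G} ∪→ {A,G}; cost 1
[col 3] KSY: children KS:{A,G}, Y:{A} ∩→ {A}; cost 0
[col 3] NO: children N:{G}, O:{T} ∪→ {G,T}; cost 1
[col 3] KNOSY: children KSY:{A}, NO:{G,T} ∪→ {A,G,T}; cost 1
[col 3] CKNOSY: children C:{G}, KNOSY:{A,G,T} ∩→ {G}; cost 0
[col 4] KS: children K:{T}, S:{T} ∩→ {T}; cost 0
[col 4] KSY: children KS:{T}, Y:{A} ∪→ {A,T}; cost 1
[col 4] NO: children N:{A}, O:{A} ∩→ {A}; cost 0
[col 4] KNOSY: children KSY:{A,T}, NO:{A} ∩→ {A}; cost 0
[col 4] CKNOSY: children C:{A}, KNOSY:{A} ∩→ {A}; cost 0
[col 5] KS: children K:{T}, S:{T} ∩→ {T}; cost 0
[col 5] KSY: children KS:{T}, Y:{A} ∪→ {A,T}; cost 1
[col 5] NO: children N:{T}, O:{A} ∪→ {A,T}; cost 1
[col 5] KNOSY: children KSY:{A,T}, NO:{A,T} ∩→ {A,T}; cost 0
[col 5] CKNOSY: children C:{T}, KNOSY:{A,T} ∩→ {T}; cost 0
per-site changes: [2, 4, 3, 3, 1, 2]; total = 15

A,G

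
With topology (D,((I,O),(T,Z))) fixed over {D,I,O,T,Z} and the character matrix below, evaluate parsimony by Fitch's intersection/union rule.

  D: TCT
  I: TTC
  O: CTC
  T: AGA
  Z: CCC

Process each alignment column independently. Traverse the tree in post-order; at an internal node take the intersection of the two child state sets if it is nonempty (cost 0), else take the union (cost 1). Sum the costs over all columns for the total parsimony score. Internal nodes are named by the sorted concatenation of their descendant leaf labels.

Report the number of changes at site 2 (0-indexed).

2

[col 0] IO: children I:{T}, O:{C} ∪→ {C,T}; cost 1
[col 0] TZ: children T:{A}, Z:{C} ∪→ {A,C}; cost 1
[col 0] IOTZ: children IO:{C,T}, TZ:{A,C} ∩→ {C}; cost 0
[col 0] DIOTZ: children D:{T}, IOTZ:{C} ∪→ {C,T}; cost 1
[col 1] IO: children I:{T}, O:{T} ∩→ {T}; cost 0
[col 1] TZ: children T:{G}, Z:{C} ∪→ {C,G}; cost 1
[col 1] IOTZ: children IO:{T}, TZ:{C,G} ∪→ {C,G,T}; cost 1
[col 1] DIOTZ: children D:{C}, IOTZ:{C,G,T} ∩→ {C}; cost 0
[col 2] IO: children I:{C}, O:{C} ∩→ {C}; cost 0
[col 2] TZ: children T:{A}, Z:{C} ∪→ {A,C}; cost 1
[col 2] IOTZ: children IO:{C}, TZ:{A,C} ∩→ {C}; cost 0
[col 2] DIOTZ: children D:{T}, IOTZ:{C} ∪→ {C,T}; cost 1
per-site changes: [3, 2, 2]; total = 7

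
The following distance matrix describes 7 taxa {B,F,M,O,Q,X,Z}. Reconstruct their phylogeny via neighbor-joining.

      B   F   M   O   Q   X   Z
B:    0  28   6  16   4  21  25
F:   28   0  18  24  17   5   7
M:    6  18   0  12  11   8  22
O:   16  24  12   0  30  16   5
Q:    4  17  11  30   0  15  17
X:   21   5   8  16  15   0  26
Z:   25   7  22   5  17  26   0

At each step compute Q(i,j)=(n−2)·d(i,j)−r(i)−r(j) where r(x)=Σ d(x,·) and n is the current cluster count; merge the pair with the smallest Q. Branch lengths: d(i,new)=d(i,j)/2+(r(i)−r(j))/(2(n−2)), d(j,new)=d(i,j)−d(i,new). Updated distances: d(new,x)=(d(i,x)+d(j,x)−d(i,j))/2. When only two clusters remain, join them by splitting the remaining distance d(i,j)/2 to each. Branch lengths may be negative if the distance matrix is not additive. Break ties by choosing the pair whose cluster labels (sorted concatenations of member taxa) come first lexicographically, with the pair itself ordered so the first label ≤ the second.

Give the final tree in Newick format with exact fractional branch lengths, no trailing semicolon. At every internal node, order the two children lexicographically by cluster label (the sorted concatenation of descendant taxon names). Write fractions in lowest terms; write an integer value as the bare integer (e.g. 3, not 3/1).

((((B:25/8,Q:7/8):85/16,M:19/16):75/16,(F:4,X:1):83/16):129/32,(O:13/5,Z:12/5):129/32)

1. join O+Z (d=5, Q=-180) ⇒ OZ; edges |O|=13/5, |Z|=12/5
  updated: d(B,OZ)=18, d(F,OZ)=13, d(M,OZ)=29/2, d(OZ,Q)=21, d(OZ,X)=37/2
2. join B+Q (d=4, Q=-129) ⇒ BQ; edges |B|=25/8, |Q|=7/8
  updated: d(BQ,F)=41/2, d(BQ,M)=13/2, d(BQ,OZ)=35/2, d(BQ,X)=16
3. join F+X (d=5, Q=-89) ⇒ FX; edges |F|=4, |X|=1
  updated: d(BQ,FX)=63/4, d(FX,M)=21/2, d(FX,OZ)=53/4
4. join BQ+M (d=13/2, Q=-233/4) ⇒ BMQ; edges |BQ|=85/16, |M|=19/16
  updated: d(BMQ,FX)=79/8, d(BMQ,OZ)=51/4
5. join BMQ+FX (d=79/8, Q=-287/8) ⇒ BFMQX; edges |BMQ|=75/16, |FX|=83/16
  updated: d(BFMQX,OZ)=129/16
6. join BFMQX+OZ (d=129/16) ⇒ BFMOQXZ; edges |BFMQX|=129/32, |OZ|=129/32
final tree: ((((B:25/8,Q:7/8):85/16,M:19/16):75/16,(F:4,X:1):83/16):129/32,(O:13/5,Z:12/5):129/32)
total length: 615/16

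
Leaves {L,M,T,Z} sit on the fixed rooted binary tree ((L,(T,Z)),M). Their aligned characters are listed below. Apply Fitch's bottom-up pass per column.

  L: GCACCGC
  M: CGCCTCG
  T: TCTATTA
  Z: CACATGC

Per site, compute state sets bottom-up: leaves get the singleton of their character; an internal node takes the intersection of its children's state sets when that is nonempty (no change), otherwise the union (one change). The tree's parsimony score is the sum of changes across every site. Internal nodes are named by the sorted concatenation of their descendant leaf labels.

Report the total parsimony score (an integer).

[col 0] TZ: children T:{T}, Z:{C} ∪→ {C,T}; cost 1
[col 0] LTZ: children L:{G}, TZ:{C,T} ∪→ {C,G,T}; cost 1
[col 0] LMTZ: children LTZ:{C,G,T}, M:{C} ∩→ {C}; cost 0
[col 1] TZ: children T:{C}, Z:{A} ∪→ {A,C}; cost 1
[col 1] LTZ: children L:{C}, TZ:{A,C} ∩→ {C}; cost 0
[col 1] LMTZ: children LTZ:{C}, M:{G} ∪→ {C,G}; cost 1
[col 2] TZ: children T:{T}, Z:{C} ∪→ {C,T}; cost 1
[col 2] LTZ: children L:{A}, TZ:{C,T} ∪→ {A,C,T}; cost 1
[col 2] LMTZ: children LTZ:{A,C,T}, M:{C} ∩→ {C}; cost 0
[col 3] TZ: children T:{A}, Z:{A} ∩→ {A}; cost 0
[col 3] LTZ: children L:{C}, TZ:{A} ∪→ {A,C}; cost 1
[col 3] LMTZ: children LTZ:{A,C}, M:{C} ∩→ {C}; cost 0
[col 4] TZ: children T:{T}, Z:{T} ∩→ {T}; cost 0
[col 4] LTZ: children L:{C}, TZ:{T} ∪→ {C,T}; cost 1
[col 4] LMTZ: children LTZ:{C,T}, M:{T} ∩→ {T}; cost 0
[col 5] TZ: children T:{T}, Z:{G} ∪→ {G,T}; cost 1
[col 5] LTZ: children L:{G}, TZ:{G,T} ∩→ {G}; cost 0
[col 5] LMTZ: children LTZ:{G}, M:{C} ∪→ {C,G}; cost 1
[col 6] TZ: children T:{A}, Z:{C} ∪→ {A,C}; cost 1
[col 6] LTZ: children L:{C}, TZ:{A,C} ∩→ {C}; cost 0
[col 6] LMTZ: children LTZ:{C}, M:{G} ∪→ {C,G}; cost 1
per-site changes: [2, 2, 2, 1, 1, 2, 2]; total = 12

12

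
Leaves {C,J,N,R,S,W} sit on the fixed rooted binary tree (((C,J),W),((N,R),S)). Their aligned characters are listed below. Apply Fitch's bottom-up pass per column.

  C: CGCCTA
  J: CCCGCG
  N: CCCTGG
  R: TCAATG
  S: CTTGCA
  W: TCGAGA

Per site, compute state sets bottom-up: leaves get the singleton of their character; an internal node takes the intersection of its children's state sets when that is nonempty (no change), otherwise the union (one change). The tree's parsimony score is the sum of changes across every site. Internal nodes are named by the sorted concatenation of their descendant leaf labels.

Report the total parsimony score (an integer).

site 0, node CJ: C={C} ∩ J={C} → {C} (+0)
site 0, node CJW: CJ={C} ∪ W={T} → {C,T} (+1)
site 0, node NR: N={C} ∪ R={T} → {C,T} (+1)
site 0, node NRS: NR={C,T} ∩ S={C} → {C} (+0)
site 0, node CJNRSW: CJW={C,T} ∩ NRS={C} → {C} (+0)
site 1, node CJ: C={G} ∪ J={C} → {C,G} (+1)
site 1, node CJW: CJ={C,G} ∩ W={C} → {C} (+0)
site 1, node NR: N={C} ∩ R={C} → {C} (+0)
site 1, node NRS: NR={C} ∪ S={T} → {C,T} (+1)
site 1, node CJNRSW: CJW={C} ∩ NRS={C,T} → {C} (+0)
site 2, node CJ: C={C} ∩ J={C} → {C} (+0)
site 2, node CJW: CJ={C} ∪ W={G} → {C,G} (+1)
site 2, node NR: N={C} ∪ R={A} → {A,C} (+1)
site 2, node NRS: NR={A,C} ∪ S={T} → {A,C,T} (+1)
site 2, node CJNRSW: CJW={C,G} ∩ NRS={A,C,T} → {C} (+0)
site 3, node CJ: C={C} ∪ J={G} → {C,G} (+1)
site 3, node CJW: CJ={C,G} ∪ W={A} → {A,C,G} (+1)
site 3, node NR: N={T} ∪ R={A} → {A,T} (+1)
site 3, node NRS: NR={A,T} ∪ S={G} → {A,G,T} (+1)
site 3, node CJNRSW: CJW={A,C,G} ∩ NRS={A,G,T} → {A,G} (+0)
site 4, node CJ: C={T} ∪ J={C} → {C,T} (+1)
site 4, node CJW: CJ={C,T} ∪ W={G} → {C,G,T} (+1)
site 4, node NR: N={G} ∪ R={T} → {G,T} (+1)
site 4, node NRS: NR={G,T} ∪ S={C} → {C,G,T} (+1)
site 4, node CJNRSW: CJW={C,G,T} ∩ NRS={C,G,T} → {C,G,T} (+0)
site 5, node CJ: C={A} ∪ J={G} → {A,G} (+1)
site 5, node CJW: CJ={A,G} ∩ W={A} → {A} (+0)
site 5, node NR: N={G} ∩ R={G} → {G} (+0)
site 5, node NRS: NR={G} ∪ S={A} → {A,G} (+1)
site 5, node CJNRSW: CJW={A} ∩ NRS={A,G} → {A} (+0)
per-site changes: [2, 2, 3, 4, 4, 2]; total = 17

17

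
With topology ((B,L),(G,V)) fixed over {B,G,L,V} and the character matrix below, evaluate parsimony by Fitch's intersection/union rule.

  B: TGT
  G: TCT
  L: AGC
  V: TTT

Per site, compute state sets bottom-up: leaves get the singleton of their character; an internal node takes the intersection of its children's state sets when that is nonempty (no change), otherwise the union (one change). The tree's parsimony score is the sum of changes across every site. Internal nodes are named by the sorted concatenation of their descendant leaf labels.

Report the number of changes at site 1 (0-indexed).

2

site 0, node BL: B={T} ∪ L={A} → {A,T} (+1)
site 0, node GV: G={T} ∩ V={T} → {T} (+0)
site 0, node BGLV: BL={A,T} ∩ GV={T} → {T} (+0)
site 1, node BL: B={G} ∩ L={G} → {G} (+0)
site 1, node GV: G={C} ∪ V={T} → {C,T} (+1)
site 1, node BGLV: BL={G} ∪ GV={C,T} → {C,G,T} (+1)
site 2, node BL: B={T} ∪ L={C} → {C,T} (+1)
site 2, node GV: G={T} ∩ V={T} → {T} (+0)
site 2, node BGLV: BL={C,T} ∩ GV={T} → {T} (+0)
per-site changes: [1, 2, 1]; total = 4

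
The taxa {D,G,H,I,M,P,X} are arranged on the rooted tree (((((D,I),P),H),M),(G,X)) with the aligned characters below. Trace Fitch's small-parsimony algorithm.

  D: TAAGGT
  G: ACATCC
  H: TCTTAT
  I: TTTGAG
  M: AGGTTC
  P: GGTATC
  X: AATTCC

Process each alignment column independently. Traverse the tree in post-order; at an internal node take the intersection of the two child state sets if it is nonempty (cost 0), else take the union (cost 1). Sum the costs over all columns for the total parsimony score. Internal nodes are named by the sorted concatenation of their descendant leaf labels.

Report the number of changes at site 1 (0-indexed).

5

[col 0] DI: children D:{T}, I:{T} ∩→ {T}; cost 0
[col 0] DIP: children DI:{T}, P:{G} ∪→ {G,T}; cost 1
[col 0] DHIP: children DIP:{G,T}, H:{T} ∩→ {T}; cost 0
[col 0] DHIMP: children DHIP:{T}, M:{A} ∪→ {A,T}; cost 1
[col 0] GX: children G:{A}, X:{A} ∩→ {A}; cost 0
[col 0] DGHIMPX: children DHIMP:{A,T}, GX:{A} ∩→ {A}; cost 0
[col 1] DI: children D:{A}, I:{T} ∪→ {A,T}; cost 1
[col 1] DIP: children DI:{A,T}, P:{G} ∪→ {A,G,T}; cost 1
[col 1] DHIP: children DIP:{A,G,T}, H:{C} ∪→ {A,C,G,T}; cost 1
[col 1] DHIMP: children DHIP:{A,C,G,T}, M:{G} ∩→ {G}; cost 0
[col 1] GX: children G:{C}, X:{A} ∪→ {A,C}; cost 1
[col 1] DGHIMPX: children DHIMP:{G}, GX:{A,C} ∪→ {A,C,G}; cost 1
[col 2] DI: children D:{A}, I:{T} ∪→ {A,T}; cost 1
[col 2] DIP: children DI:{A,T}, P:{T} ∩→ {T}; cost 0
[col 2] DHIP: children DIP:{T}, H:{T} ∩→ {T}; cost 0
[col 2] DHIMP: children DHIP:{T}, M:{G} ∪→ {G,T}; cost 1
[col 2] GX: children G:{A}, X:{T} ∪→ {A,T}; cost 1
[col 2] DGHIMPX: children DHIMP:{G,T}, GX:{A,T} ∩→ {T}; cost 0
[col 3] DI: children D:{G}, I:{G} ∩→ {G}; cost 0
[col 3] DIP: children DI:{G}, P:{A} ∪→ {A,G}; cost 1
[col 3] DHIP: children DIP:{A,G}, H:{T} ∪→ {A,G,T}; cost 1
[col 3] DHIMP: children DHIP:{A,G,T}, M:{T} ∩→ {T}; cost 0
[col 3] GX: children G:{T}, X:{T} ∩→ {T}; cost 0
[col 3] DGHIMPX: children DHIMP:{T}, GX:{T} ∩→ {T}; cost 0
[col 4] DI: children D:{G}, I:{A} ∪→ {A,G}; cost 1
[col 4] DIP: children DI:{A,G}, P:{T} ∪→ {A,G,T}; cost 1
[col 4] DHIP: children DIP:{A,G,T}, H:{A} ∩→ {A}; cost 0
[col 4] DHIMP: children DHIP:{A}, M:{T} ∪→ {A,T}; cost 1
[col 4] GX: children G:{C}, X:{C} ∩→ {C}; cost 0
[col 4] DGHIMPX: children DHIMP:{A,T}, GX:{C} ∪→ {A,C,T}; cost 1
[col 5] DI: children D:{T}, I:{G} ∪→ {G,T}; cost 1
[col 5] DIP: children DI:{G,T}, P:{C} ∪→ {C,G,T}; cost 1
[col 5] DHIP: children DIP:{C,G,T}, H:{T} ∩→ {T}; cost 0
[col 5] DHIMP: children DHIP:{T}, M:{C} ∪→ {C,T}; cost 1
[col 5] GX: children G:{C}, X:{C} ∩→ {C}; cost 0
[col 5] DGHIMPX: children DHIMP:{C,T}, GX:{C} ∩→ {C}; cost 0
per-site changes: [2, 5, 3, 2, 4, 3]; total = 19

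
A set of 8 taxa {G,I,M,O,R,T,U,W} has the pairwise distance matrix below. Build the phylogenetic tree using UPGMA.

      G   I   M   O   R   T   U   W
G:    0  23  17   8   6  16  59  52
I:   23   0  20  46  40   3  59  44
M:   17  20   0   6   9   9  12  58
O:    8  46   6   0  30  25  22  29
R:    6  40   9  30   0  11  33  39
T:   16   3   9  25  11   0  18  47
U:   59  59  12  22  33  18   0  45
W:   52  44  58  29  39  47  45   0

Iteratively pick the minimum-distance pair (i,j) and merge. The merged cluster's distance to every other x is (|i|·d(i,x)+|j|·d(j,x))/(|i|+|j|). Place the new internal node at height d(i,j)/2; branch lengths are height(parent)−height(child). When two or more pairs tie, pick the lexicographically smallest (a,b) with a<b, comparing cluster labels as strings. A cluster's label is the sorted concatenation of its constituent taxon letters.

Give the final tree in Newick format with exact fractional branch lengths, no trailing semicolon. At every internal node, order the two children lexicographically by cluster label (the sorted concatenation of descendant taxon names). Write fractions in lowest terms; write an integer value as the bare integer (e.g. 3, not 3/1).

(((((G:3,R:3):5,(M:3,O:3):5):31/8,(I:3/2,T:3/2):83/8):121/24,U:203/12):463/84,W:157/7)

step 1: merge (I,T) at d=3; branch lengths I→3/2, T→3/2; new cluster IT
  updated: d(G,IT)=39/2, d(IT,M)=29/2, d(IT,O)=71/2, d(IT,R)=51/2, d(IT,U)=77/2, d(IT,W)=91/2
step 2: merge (G,R) at d=6; branch lengths G→3, R→3; new cluster GR
  updated: d(GR,IT)=45/2, d(GR,M)=13, d(GR,O)=19, d(GR,U)=46, d(GR,W)=91/2
step 3: merge (M,O) at d=6; branch lengths M→3, O→3; new cluster MO
  updated: d(GR,MO)=16, d(IT,MO)=25, d(MO,U)=17, d(MO,W)=87/2
step 4: merge (GR,MO) at d=16; branch lengths GR→5, MO→5; new cluster GMOR
  updated: d(GMOR,IT)=95/4, d(GMOR,U)=63/2, d(GMOR,W)=89/2
step 5: merge (GMOR,IT) at d=95/4; branch lengths GMOR→31/8, IT→83/8; new cluster GIMORT
  updated: d(GIMORT,U)=203/6, d(GIMORT,W)=269/6
step 6: merge (GIMORT,U) at d=203/6; branch lengths GIMORT→121/24, U→203/12; new cluster GIMORTU
  updated: d(GIMORTU,W)=314/7
step 7: merge (GIMORTU,W) at d=314/7; branch lengths GIMORTU→463/84, W→157/7; new cluster GIMORTUW
final tree: (((((G:3,R:3):5,(M:3,O:3):5):31/8,(I:3/2,T:3/2):83/8):121/24,U:203/12):463/84,W:157/7)
total length: 14977/168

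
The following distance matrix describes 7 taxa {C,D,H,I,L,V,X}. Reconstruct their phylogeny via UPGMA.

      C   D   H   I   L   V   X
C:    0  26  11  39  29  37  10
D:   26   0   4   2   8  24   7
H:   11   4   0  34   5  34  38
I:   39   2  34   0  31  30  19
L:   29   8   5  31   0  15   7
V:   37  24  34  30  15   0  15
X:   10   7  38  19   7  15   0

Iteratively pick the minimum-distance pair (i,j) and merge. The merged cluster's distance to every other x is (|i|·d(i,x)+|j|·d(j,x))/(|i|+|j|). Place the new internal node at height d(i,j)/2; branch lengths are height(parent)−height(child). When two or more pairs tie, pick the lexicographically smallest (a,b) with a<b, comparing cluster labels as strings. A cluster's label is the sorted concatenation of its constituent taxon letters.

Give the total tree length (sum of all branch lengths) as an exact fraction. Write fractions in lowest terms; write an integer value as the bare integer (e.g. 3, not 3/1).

1319/24

iteration 1: select D,I (d=2); attach at lengths (1, 1); label the merged cluster DI
  updated: d(C,DI)=65/2, d(DI,H)=19, d(DI,L)=39/2, d(DI,V)=27, d(DI,X)=13
iteration 2: select H,L (d=5); attach at lengths (5/2, 5/2); label the merged cluster HL
  updated: d(C,HL)=20, d(DI,HL)=77/4, d(HL,V)=49/2, d(HL,X)=45/2
iteration 3: select C,X (d=10); attach at lengths (5, 5); label the merged cluster CX
  updated: d(CX,DI)=91/4, d(CX,HL)=85/4, d(CX,V)=26
iteration 4: select DI,HL (d=77/4); attach at lengths (69/8, 57/8); label the merged cluster DHIL
  updated: d(CX,DHIL)=22, d(DHIL,V)=103/4
iteration 5: select CX,DHIL (d=22); attach at lengths (6, 11/8); label the merged cluster CDHILX
  updated: d(CDHILX,V)=155/6
iteration 6: select CDHILX,V (d=155/6); attach at lengths (23/12, 155/12); label the merged cluster CDHILVX
final tree: (((C:5,X:5):6,((D:1,I:1):69/8,(H:5/2,L:5/2):57/8):11/8):23/12,V:155/12)
total length: 1319/24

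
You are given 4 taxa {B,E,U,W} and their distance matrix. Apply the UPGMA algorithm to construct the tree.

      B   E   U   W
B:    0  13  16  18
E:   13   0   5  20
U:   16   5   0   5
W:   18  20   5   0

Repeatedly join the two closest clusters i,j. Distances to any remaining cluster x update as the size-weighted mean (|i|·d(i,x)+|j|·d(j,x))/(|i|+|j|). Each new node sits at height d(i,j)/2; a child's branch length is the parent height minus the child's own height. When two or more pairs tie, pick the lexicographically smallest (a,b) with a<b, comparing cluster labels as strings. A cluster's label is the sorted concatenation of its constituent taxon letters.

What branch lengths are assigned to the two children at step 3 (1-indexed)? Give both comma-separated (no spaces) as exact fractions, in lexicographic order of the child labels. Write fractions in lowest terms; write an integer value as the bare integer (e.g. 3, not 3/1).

iteration 1: select E,U (d=5); attach at lengths (5/2, 5/2); label the merged cluster EU
  updated: d(B,EU)=29/2, d(EU,W)=25/2
iteration 2: select EU,W (d=25/2); attach at lengths (15/4, 25/4); label the merged cluster EUW
  updated: d(B,EUW)=47/3
iteration 3: select B,EUW (d=47/3); attach at lengths (47/6, 19/12); label the merged cluster BEUW
final tree: (B:47/6,((E:5/2,U:5/2):15/4,W:25/4):19/12)
total length: 293/12

47/6,19/12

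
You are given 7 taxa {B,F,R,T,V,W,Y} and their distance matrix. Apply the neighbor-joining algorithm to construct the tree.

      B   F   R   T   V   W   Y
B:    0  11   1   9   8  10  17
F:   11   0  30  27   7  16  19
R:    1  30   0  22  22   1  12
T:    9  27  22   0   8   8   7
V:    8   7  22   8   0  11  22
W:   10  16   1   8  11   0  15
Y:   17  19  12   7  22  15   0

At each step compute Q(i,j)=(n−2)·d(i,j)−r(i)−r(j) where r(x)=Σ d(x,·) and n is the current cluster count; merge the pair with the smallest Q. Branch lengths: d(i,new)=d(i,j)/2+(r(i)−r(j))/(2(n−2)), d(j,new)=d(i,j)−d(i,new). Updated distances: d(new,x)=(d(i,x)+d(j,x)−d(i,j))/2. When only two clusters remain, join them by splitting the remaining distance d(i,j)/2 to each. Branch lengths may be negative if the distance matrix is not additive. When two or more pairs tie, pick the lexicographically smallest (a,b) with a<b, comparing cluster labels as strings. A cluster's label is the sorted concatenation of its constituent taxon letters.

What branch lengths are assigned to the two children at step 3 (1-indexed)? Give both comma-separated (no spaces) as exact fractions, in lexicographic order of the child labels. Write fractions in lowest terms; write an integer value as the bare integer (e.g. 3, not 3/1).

step 1: merge (F,V) at d=7, Q=-153; branch lengths F→67/10, V→3/10; new cluster FV
  updated: d(B,FV)=6, d(FV,R)=45/2, d(FV,T)=14, d(FV,W)=10, d(FV,Y)=17
step 2: merge (T,Y) at d=7, Q=-100; branch lengths T→5/2, Y→9/2; new cluster TY
  updated: d(B,TY)=19/2, d(FV,TY)=12, d(R,TY)=27/2, d(TY,W)=8
step 3: merge (R,W) at d=1, Q=-64; branch lengths R→2, W→-1; new cluster RW
  updated: d(B,RW)=5, d(FV,RW)=63/4, d(RW,TY)=41/4
step 4: merge (B,FV) at d=6, Q=-169/4; branch lengths B→-5/16, FV→101/16; new cluster BFV
  updated: d(BFV,RW)=59/8, d(BFV,TY)=31/4
step 5: merge (BFV,RW) at d=59/8, Q=-203/8; branch lengths BFV→39/16, RW→79/16; new cluster BFRVW
  updated: d(BFRVW,TY)=85/16
step 6: merge (BFRVW,TY) at d=85/16; branch lengths BFRVW→85/32, TY→85/32; new cluster BFRTVWY
final tree: (((B:-5/16,(F:67/10,V:3/10):101/16):39/16,(R:2,W:-1):79/16):85/32,(T:5/2,Y:9/2):85/32)
total length: 539/16

2,-1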